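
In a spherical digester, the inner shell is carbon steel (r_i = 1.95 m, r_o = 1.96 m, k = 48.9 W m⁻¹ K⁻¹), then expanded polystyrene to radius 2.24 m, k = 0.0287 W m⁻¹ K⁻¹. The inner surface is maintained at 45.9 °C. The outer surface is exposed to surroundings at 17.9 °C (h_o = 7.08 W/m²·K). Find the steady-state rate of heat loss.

Q = 156 W

Series thermal resistances, inner to outer:
  R_carbon steel = (1/1.95 − 1/1.96)/(4πk) = 0.002616/(4π·48.9) = 4.258×10^-6 K/W
  R_expanded polystyrene = (1/1.96 − 1/2.24)/(4πk) = 0.06378/(4π·0.0287) = 0.1768 K/W
  R_conv,out = 1/(4πr²h) = 1/(4π·2.24²·7.08) = 0.002240 K/W
ΣR = 4.258×10^-6 + 0.1768 + 0.002240 = 0.1790 K/W
Q = ΔT/ΣR = (45.9 °C − 17.9 °C)/0.1790 = 156 W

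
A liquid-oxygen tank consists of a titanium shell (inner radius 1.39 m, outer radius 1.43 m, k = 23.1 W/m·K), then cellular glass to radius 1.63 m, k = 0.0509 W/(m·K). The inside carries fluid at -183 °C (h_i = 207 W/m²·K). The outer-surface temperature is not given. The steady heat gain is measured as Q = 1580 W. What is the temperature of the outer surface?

T_out = 29.4 °C

Sum the resistances:
  R_conv,in = 1/(4πr²h) = 1/(4π·1.39²·207) = 1.990×10^-4 K/W
  R_titanium = (1/1.39 − 1/1.43)/(4πk) = 0.02012/(4π·23.1) = 6.932×10^-5 K/W
  R_cellular glass = (1/1.43 − 1/1.63)/(4πk) = 0.08580/(4π·0.0509) = 0.1341 K/W
ΣR = 0.1344 K/W
ΔT = Q·ΣR = 1580 × 0.1344 = 212.4 K
Heat flows inward, so T_out = T_in + ΔT = -183 + 212.4 = 29.4 °C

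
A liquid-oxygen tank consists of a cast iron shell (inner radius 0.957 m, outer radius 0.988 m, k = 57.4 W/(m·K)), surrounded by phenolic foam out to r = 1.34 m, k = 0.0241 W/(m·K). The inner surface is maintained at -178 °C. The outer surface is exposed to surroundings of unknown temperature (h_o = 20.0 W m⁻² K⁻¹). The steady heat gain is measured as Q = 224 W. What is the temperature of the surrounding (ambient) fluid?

Sum the resistances:
  R_cast iron = (1/0.957 − 1/0.988)/(4πk) = 0.03279/(4π·57.4) = 4.545×10^-5 K/W
  R_phenolic foam = (1/0.988 − 1/1.34)/(4πk) = 0.2659/(4π·0.0241) = 0.8779 K/W
  R_conv,out = 1/(4πr²h) = 1/(4π·1.34²·20.0) = 0.002216 K/W
ΣR = 0.8802 K/W
ΔT = Q·ΣR = 224 × 0.8802 = 197.2 K
Heat flows inward, so T_out = T_in + ΔT = -178 + 197.2 = 19.2 °C

T_out = 19.2 °C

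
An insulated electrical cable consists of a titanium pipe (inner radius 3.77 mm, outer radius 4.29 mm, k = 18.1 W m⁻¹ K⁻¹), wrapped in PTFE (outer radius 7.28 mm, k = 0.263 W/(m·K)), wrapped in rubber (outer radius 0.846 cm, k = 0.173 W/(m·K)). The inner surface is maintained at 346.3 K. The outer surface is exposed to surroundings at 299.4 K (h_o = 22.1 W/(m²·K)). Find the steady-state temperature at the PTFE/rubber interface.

Resistance network (inner→outer):
  R'_titanium = ln(0.00429/0.00377)/(2πk) = 0.1292/(2π·18.1) = 0.001136 m·K/W
  R'_PTFE = ln(0.00728/0.00429)/(2πk) = 0.5288/(2π·0.263) = 0.3200 m·K/W
  R'_rubber = ln(0.00846/0.00728)/(2πk) = 0.1502/(2π·0.173) = 0.1382 m·K/W
  R'_conv,out = 1/(2πr h) = 1/(2π·0.00846·22.1) = 0.8513 m·K/W
ΣR = 0.001136 + 0.3200 + 0.1382 + 0.8513 = 1.311 m·K/W
Q' = ΔT/ΣR = (346.3 K − 299.4 K)/1.311 = 35.77 W/m
From the inner boundary to the PTFE/rubber interface, ΣR_partial = 0.3211 m·K/W.
T_interface = T_in − Q'·ΣR_partial = 346.3 K − (35.77)(0.3211) = 334.8 K

T = 334.8 K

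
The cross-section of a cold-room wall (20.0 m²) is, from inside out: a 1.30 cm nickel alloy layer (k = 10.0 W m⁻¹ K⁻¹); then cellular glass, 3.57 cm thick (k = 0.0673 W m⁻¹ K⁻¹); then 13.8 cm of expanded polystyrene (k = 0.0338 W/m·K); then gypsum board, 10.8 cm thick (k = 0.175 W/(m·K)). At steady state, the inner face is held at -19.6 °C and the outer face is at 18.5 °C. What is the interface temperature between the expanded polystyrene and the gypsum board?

Series thermal resistances, inner to outer:
  R_nickel alloy = L/(kA) = 0.0130/(10.0·20.0) = 6.500×10^-5 K/W
  R_cellular glass = L/(kA) = 0.0357/(0.0673·20.0) = 0.02652 K/W
  R_expanded polystyrene = L/(kA) = 0.138/(0.0338·20.0) = 0.2041 K/W
  R_gypsum board = L/(kA) = 0.108/(0.175·20.0) = 0.03086 K/W
ΣR = 6.500×10^-5 + 0.02652 + 0.2041 + 0.03086 = 0.2615 K/W
Q = ΔT/ΣR = (-19.6 °C − 18.5 °C)/0.2615 = -145.7 W
From the inner boundary to the expanded polystyrene/gypsum board interface, ΣR_partial = 0.2307 K/W.
T_interface = T_in − Q·ΣR_partial = -19.6 °C − (-145.7)(0.2307) = 14.0 °C

T = 14.0 °C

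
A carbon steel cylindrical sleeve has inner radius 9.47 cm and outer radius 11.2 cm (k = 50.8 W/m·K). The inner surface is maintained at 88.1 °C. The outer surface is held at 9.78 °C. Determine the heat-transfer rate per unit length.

Q' = 2πk·ΔT/ln(r₂/r₁) = 2π × 50.8 × 78.32 / ln(0.112/0.0947) = 1.49×10^5 W/m

Q' = 1.49×10^5 W/m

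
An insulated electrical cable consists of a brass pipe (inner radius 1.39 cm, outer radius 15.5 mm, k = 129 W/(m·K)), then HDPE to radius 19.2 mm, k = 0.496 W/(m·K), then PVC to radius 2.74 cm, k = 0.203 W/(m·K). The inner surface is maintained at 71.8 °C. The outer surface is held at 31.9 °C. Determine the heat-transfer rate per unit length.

Resistance network (inner→outer):
  R'_brass = ln(0.0155/0.0139)/(2πk) = 0.1090/(2π·129) = 1.344×10^-4 m·K/W
  R'_HDPE = ln(0.0192/0.0155)/(2πk) = 0.2141/(2π·0.496) = 0.06869 m·K/W
  R'_PVC = ln(0.0274/0.0192)/(2πk) = 0.3556/(2π·0.203) = 0.2788 m·K/W
ΣR = 1.344×10^-4 + 0.06869 + 0.2788 = 0.3476 m·K/W
Q' = ΔT/ΣR = (71.8 °C − 31.9 °C)/0.3476 = 115 W/m

Q' = 115 W/m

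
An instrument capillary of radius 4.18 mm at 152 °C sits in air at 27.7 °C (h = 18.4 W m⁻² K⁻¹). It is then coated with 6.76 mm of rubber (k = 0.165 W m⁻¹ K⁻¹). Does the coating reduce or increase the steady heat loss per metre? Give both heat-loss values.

increases: 60.1 → 72.3 W/m

Critical radius for a cylinder: r_cr = k/h = 0.00897 m = 0.897 cm.
Outer radius after coating: r₂ = 0.00418 + 0.00676 = 0.01094 m.
r₁ < r_cr < r₂: heat loss rises to a maximum at r_cr then falls. Whether the coating helps depends on whether Q(r₂) has dropped back below Q(r₁).
Bare: R = 1/(2πr₁h) = 2.069 m·K/W; Q = 124.3/2.069 = 60.1 W/m.
Coated: R = R_cond + R_conv = 1.719 m·K/W; Q = 124.3/1.719 = 72.3 W/m.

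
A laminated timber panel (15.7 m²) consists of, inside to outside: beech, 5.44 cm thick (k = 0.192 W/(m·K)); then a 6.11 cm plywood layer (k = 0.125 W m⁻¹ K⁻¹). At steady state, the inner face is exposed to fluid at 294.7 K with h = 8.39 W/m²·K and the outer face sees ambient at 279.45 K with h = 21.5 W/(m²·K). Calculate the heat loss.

Treat each layer as a resistance in series:
  R_conv,in = 1/(hA) = 1/(8.39·15.7) = 0.007592 K/W
  R_beech = L/(kA) = 0.0544/(0.192·15.7) = 0.01805 K/W
  R_plywood = L/(kA) = 0.0611/(0.125·15.7) = 0.03113 K/W
  R_conv,out = 1/(hA) = 1/(21.5·15.7) = 0.002963 K/W
ΣR = 0.007592 + 0.01805 + 0.03113 + 0.002963 = 0.05974 K/W
Q = ΔT/ΣR = (294.7 K − 279.45 K)/0.05974 = 255 W

Q = 255 W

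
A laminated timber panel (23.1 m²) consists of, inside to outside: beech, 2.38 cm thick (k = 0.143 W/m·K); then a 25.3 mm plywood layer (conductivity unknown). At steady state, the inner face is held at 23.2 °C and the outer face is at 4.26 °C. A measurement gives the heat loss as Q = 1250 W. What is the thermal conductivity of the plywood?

ΣR = ΔT/Q = |23.2 − 4.26|/1250 = 0.01515 K/W
Known resistances:
  R_beech = L/(kA) = 0.0238/(0.143·23.1) = 0.007205 K/W
R_plywood = ΣR − ΣR_known = 0.01515 − 0.007205 = 0.007945 K/W
L/(kA) = 0.007945 ⇒ k = 0.0253/(0.007945·23.1) = 0.138 W/m·K

k = 0.138 W/m·K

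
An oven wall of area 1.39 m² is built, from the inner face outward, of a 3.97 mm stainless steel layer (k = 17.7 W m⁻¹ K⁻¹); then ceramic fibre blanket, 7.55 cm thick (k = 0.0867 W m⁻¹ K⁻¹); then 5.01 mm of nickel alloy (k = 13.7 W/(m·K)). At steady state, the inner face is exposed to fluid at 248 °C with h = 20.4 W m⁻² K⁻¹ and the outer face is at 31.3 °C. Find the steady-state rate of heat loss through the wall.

Resistance network (inner→outer):
  R_conv,in = 1/(hA) = 1/(20.4·1.39) = 0.03527 K/W
  R_stainless steel = L/(kA) = 0.00397/(17.7·1.39) = 1.614×10^-4 K/W
  R_ceramic fibre blanket = L/(kA) = 0.0755/(0.0867·1.39) = 0.6265 K/W
  R_nickel alloy = L/(kA) = 0.00501/(13.7·1.39) = 2.631×10^-4 K/W
ΣR = 0.03527 + 1.614×10^-4 + 0.6265 + 2.631×10^-4 = 0.6622 K/W
Q = ΔT/ΣR = (248 °C − 31.3 °C)/0.6622 = 327 W

Q = 327 W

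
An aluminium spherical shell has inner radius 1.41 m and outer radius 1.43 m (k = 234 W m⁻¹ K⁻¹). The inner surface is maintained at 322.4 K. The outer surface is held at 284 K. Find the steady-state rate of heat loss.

Q = 1.14×10^7 W

Q = 4πk·ΔT/(1/r₁ − 1/r₂) = 4π × 234 × 38.4 / (1/1.41 − 1/1.43) = 1.14×10^7 W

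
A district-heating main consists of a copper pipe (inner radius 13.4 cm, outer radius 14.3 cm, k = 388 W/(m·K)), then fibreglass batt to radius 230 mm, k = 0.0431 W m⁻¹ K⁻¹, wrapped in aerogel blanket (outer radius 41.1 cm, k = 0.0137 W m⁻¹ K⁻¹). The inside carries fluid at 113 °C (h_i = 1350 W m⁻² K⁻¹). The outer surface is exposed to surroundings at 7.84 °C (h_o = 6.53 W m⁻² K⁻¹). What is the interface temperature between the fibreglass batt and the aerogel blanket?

T = 91.4 °C

Treat each layer as a resistance in series:
  R'_conv,in = 1/(2πr h) = 1/(2π·0.134·1350) = 8.798×10^-4 m·K/W
  R'_copper = ln(0.143/0.134)/(2πk) = 0.06500/(2π·388) = 2.666×10^-5 m·K/W
  R'_fibreglass batt = ln(0.230/0.143)/(2πk) = 0.4752/(2π·0.0431) = 1.755 m·K/W
  R'_aerogel blanket = ln(0.411/0.230)/(2πk) = 0.5805/(2π·0.0137) = 6.744 m·K/W
  R'_conv,out = 1/(2πr h) = 1/(2π·0.411·6.53) = 0.05930 m·K/W
ΣR = 8.798×10^-4 + 2.666×10^-5 + 1.755 + 6.744 + 0.05930 = 8.559 m·K/W
Q' = ΔT/ΣR = (113 °C − 7.84 °C)/8.559 = 12.29 W/m
From the inner boundary to the fibreglass batt/aerogel blanket interface, ΣR_partial = 1.756 m·K/W.
T_interface = T_in − Q'·ΣR_partial = 113 °C − (12.29)(1.756) = 91.4 °C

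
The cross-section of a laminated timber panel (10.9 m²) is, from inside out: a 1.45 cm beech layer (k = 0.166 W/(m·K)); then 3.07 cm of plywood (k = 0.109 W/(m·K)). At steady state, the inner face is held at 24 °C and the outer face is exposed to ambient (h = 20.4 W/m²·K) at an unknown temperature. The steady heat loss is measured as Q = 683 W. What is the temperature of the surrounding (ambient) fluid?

T_out = -2.19 °C

Series resistances:
  R_beech = L/(kA) = 0.0145/(0.166·10.9) = 0.008014 K/W
  R_plywood = L/(kA) = 0.0307/(0.109·10.9) = 0.02584 K/W
  R_conv,out = 1/(hA) = 1/(20.4·10.9) = 0.004497 K/W
ΣR = 0.03835 K/W
ΔT = Q·ΣR = 683 × 0.03835 = 26.19 K
Heat flows outward, so T_out = T_in − ΔT = 24 − 26.19 = -2.19 °C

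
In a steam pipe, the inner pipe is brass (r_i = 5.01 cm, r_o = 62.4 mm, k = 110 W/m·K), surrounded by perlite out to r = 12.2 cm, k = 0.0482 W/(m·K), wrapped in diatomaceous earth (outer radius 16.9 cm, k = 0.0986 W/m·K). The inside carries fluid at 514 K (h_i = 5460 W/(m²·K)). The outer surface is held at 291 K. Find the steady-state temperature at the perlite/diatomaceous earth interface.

T = 333.8 K

Series thermal resistances, inner to outer:
  R'_conv,in = 1/(2πr h) = 1/(2π·0.0501·5460) = 5.818×10^-4 m·K/W
  R'_brass = ln(0.0624/0.0501)/(2πk) = 0.2195/(2π·110) = 3.177×10^-4 m·K/W
  R'_perlite = ln(0.122/0.0624)/(2πk) = 0.6705/(2π·0.0482) = 2.214 m·K/W
  R'_diatomaceous earth = ln(0.169/0.122)/(2πk) = 0.3259/(2π·0.0986) = 0.5260 m·K/W
ΣR = 5.818×10^-4 + 3.177×10^-4 + 2.214 + 0.5260 = 2.741 m·K/W
Q' = ΔT/ΣR = (514 K − 291 K)/2.741 = 81.36 W/m
From the inner boundary to the perlite/diatomaceous earth interface, ΣR_partial = 2.215 m·K/W.
T_interface = T_in − Q'·ΣR_partial = 514 K − (81.36)(2.215) = 333.8 K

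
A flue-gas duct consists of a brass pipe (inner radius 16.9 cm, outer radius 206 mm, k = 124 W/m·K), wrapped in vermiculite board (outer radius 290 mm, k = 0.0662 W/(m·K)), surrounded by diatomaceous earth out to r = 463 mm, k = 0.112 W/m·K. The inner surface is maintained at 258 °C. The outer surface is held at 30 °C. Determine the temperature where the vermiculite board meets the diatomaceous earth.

Resistance network (inner→outer):
  R'_brass = ln(0.206/0.169)/(2πk) = 0.1980/(2π·124) = 2.541×10^-4 m·K/W
  R'_vermiculite board = ln(0.290/0.206)/(2πk) = 0.3420/(2π·0.0662) = 0.8222 m·K/W
  R'_diatomaceous earth = ln(0.463/0.290)/(2πk) = 0.4678/(2π·0.112) = 0.6648 m·K/W
ΣR = 2.541×10^-4 + 0.8222 + 0.6648 = 1.487 m·K/W
Q' = ΔT/ΣR = (258 °C − 30 °C)/1.487 = 153.3 W/m
From the inner boundary to the vermiculite board/diatomaceous earth interface, ΣR_partial = 0.8225 m·K/W.
T_interface = T_in − Q'·ΣR_partial = 258 °C − (153.3)(0.8225) = 132 °C

T = 132 °C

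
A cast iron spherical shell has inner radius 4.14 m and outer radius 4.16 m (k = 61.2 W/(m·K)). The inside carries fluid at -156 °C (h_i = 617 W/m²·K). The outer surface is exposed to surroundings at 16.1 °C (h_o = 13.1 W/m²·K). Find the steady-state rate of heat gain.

Resistance network (inner→outer):
  R_conv,in = 1/(4πr²h) = 1/(4π·4.14²·617) = 7.525×10^-6 K/W
  R_cast iron = (1/4.14 − 1/4.16)/(4πk) = 0.001161/(4π·61.2) = 1.510×10^-6 K/W
  R_conv,out = 1/(4πr²h) = 1/(4π·4.16²·13.1) = 3.510×10^-4 K/W
ΣR = 7.525×10^-6 + 1.510×10^-6 + 3.510×10^-4 = 3.600×10^-4 K/W
Q = ΔT/ΣR = (-156 °C − 16.1 °C)/3.600×10^-4 = -4.78×10^5 W
(Negative Q ⇒ heat flows inward; heat gain = 4.78×10^5 W.)

Q = 4.78×10^5 W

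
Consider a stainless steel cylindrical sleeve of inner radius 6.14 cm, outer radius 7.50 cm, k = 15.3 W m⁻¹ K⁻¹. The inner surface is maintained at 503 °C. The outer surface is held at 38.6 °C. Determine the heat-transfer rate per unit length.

Q' = 2πk·ΔT/ln(r₂/r₁) = 2π × 15.3 × 464.4 / ln(0.0750/0.0614) = 2.23×10^5 W/m

Q' = 223 kW/m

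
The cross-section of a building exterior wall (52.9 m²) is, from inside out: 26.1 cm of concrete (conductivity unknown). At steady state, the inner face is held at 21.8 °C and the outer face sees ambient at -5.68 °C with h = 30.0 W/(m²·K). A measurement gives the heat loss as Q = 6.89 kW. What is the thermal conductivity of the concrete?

ΣR = ΔT/Q = |21.8 − -5.68|/6890 = 0.003988 K/W
Known resistances:
  R_conv,out = 1/(hA) = 1/(30.0·52.9) = 6.301×10^-4 K/W
R_concrete = ΣR − ΣR_known = 0.003988 − 6.301×10^-4 = 0.003358 K/W
L/(kA) = 0.003358 ⇒ k = 0.261/(0.003358·52.9) = 1.47 W/m·K

k = 1.47 W/m·K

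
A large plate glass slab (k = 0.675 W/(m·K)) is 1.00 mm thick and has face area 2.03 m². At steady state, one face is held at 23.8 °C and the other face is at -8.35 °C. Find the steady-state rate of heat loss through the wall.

Q = kA·ΔT/L = 0.675 × 2.03 × |23.8 °C − -8.35 °C| / 0.00100 = 44100 W

Q = 44100 W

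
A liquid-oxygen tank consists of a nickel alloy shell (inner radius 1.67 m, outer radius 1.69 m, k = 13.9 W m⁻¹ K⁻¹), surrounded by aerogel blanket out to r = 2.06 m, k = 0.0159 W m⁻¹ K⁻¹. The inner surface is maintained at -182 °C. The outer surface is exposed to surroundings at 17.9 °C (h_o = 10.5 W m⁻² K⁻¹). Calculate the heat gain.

Resistance network (inner→outer):
  R_nickel alloy = (1/1.67 − 1/1.69)/(4πk) = 0.007086/(4π·13.9) = 4.057×10^-5 K/W
  R_aerogel blanket = (1/1.69 − 1/2.06)/(4πk) = 0.1063/(4π·0.0159) = 0.5319 K/W
  R_conv,out = 1/(4πr²h) = 1/(4π·2.06²·10.5) = 0.001786 K/W
ΣR = 4.057×10^-5 + 0.5319 + 0.001786 = 0.5337 K/W
Q = ΔT/ΣR = (-182 °C − 17.9 °C)/0.5337 = -375 W
(Negative Q ⇒ heat flows inward; heat gain = 375 W.)

Q = 375 W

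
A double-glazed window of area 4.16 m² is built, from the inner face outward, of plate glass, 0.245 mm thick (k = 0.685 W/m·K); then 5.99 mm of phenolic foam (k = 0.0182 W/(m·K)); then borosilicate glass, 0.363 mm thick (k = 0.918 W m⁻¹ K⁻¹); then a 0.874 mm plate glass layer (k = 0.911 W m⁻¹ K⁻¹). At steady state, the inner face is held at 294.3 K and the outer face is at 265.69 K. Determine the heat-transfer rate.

Series thermal resistances, inner to outer:
  R_plate glass = L/(kA) = 2.45×10^-4/(0.685·4.16) = 8.598×10^-5 K/W
  R_phenolic foam = L/(kA) = 0.00599/(0.0182·4.16) = 0.07912 K/W
  R_borosilicate glass = L/(kA) = 3.63×10^-4/(0.918·4.16) = 9.505×10^-5 K/W
  R_plate glass = L/(kA) = 8.74×10^-4/(0.911·4.16) = 2.306×10^-4 K/W
ΣR = 8.598×10^-5 + 0.07912 + 9.505×10^-5 + 2.306×10^-4 = 0.07953 K/W
Q = ΔT/ΣR = (294.3 K − 265.69 K)/0.07953 = 360 W

Q = 360 W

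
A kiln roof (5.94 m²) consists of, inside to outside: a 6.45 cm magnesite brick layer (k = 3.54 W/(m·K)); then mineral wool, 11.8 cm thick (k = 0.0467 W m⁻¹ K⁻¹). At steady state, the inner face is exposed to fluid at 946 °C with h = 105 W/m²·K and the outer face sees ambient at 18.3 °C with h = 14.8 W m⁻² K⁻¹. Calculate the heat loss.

Treat each layer as a resistance in series:
  R_conv,in = 1/(hA) = 1/(105·5.94) = 0.001603 K/W
  R_magnesite brick = L/(kA) = 0.0645/(3.54·5.94) = 0.003067 K/W
  R_mineral wool = L/(kA) = 0.118/(0.0467·5.94) = 0.4254 K/W
  R_conv,out = 1/(hA) = 1/(14.8·5.94) = 0.01138 K/W
ΣR = 0.001603 + 0.003067 + 0.4254 + 0.01138 = 0.4415 K/W
Q = ΔT/ΣR = (946 °C − 18.3 °C)/0.4415 = 2100 W

Q = 2100 W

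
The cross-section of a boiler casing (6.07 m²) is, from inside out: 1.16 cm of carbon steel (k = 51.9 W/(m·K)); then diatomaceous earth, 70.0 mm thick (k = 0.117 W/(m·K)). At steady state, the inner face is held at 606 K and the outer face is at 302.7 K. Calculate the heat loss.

Q = 3.08 kW

Treat each layer as a resistance in series:
  R_carbon steel = L/(kA) = 0.0116/(51.9·6.07) = 3.682×10^-5 K/W
  R_diatomaceous earth = L/(kA) = 0.0700/(0.117·6.07) = 0.09857 K/W
ΣR = 3.682×10^-5 + 0.09857 = 0.09861 K/W
Q = ΔT/ΣR = (606 K − 302.7 K)/0.09861 = 3080 W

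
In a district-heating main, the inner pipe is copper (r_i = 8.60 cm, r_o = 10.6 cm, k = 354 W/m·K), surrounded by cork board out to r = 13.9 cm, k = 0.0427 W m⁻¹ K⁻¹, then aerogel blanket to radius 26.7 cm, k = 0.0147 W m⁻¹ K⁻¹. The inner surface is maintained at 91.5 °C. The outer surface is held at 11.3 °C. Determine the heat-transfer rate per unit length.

Q' = 9.93 W/m

Resistance network (inner→outer):
  R'_copper = ln(0.106/0.0860)/(2πk) = 0.2091/(2π·354) = 9.401×10^-5 m·K/W
  R'_cork board = ln(0.139/0.106)/(2πk) = 0.2710/(2π·0.0427) = 1.010 m·K/W
  R'_aerogel blanket = ln(0.267/0.139)/(2πk) = 0.6528/(2π·0.0147) = 7.068 m·K/W
ΣR = 9.401×10^-5 + 1.010 + 7.068 = 8.078 m·K/W
Q' = ΔT/ΣR = (91.5 °C − 11.3 °C)/8.078 = 9.93 W/m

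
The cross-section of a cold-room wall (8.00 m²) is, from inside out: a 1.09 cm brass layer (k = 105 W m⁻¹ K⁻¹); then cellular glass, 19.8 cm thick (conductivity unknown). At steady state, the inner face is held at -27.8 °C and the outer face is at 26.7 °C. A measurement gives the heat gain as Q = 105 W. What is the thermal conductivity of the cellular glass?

k = 0.0477 W/m·K

ΣR = ΔT/Q = |-27.8 − 26.7|/105 = 0.5190 K/W
Known resistances:
  R_brass = L/(kA) = 0.0109/(105·8.00) = 1.298×10^-5 K/W
R_cellular glass = ΣR − ΣR_known = 0.5190 − 1.298×10^-5 = 0.5190 K/W
L/(kA) = 0.5190 ⇒ k = 0.198/(0.5190·8.00) = 0.0477 W/m·K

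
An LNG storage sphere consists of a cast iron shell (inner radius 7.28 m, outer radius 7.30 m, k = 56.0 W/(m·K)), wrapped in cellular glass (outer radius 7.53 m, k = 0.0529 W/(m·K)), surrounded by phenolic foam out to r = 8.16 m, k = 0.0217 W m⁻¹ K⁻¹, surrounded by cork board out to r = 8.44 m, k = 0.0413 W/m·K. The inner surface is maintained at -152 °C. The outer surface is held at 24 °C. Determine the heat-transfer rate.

Q = 3.40 kW

Resistance network (inner→outer):
  R_cast iron = (1/7.28 − 1/7.30)/(4πk) = 3.763×10^-4/(4π·56.0) = 5.348×10^-7 K/W
  R_cellular glass = (1/7.30 − 1/7.53)/(4πk) = 0.004184/(4π·0.0529) = 0.006294 K/W
  R_phenolic foam = (1/7.53 − 1/8.16)/(4πk) = 0.01025/(4π·0.0217) = 0.03760 K/W
  R_cork board = (1/8.16 − 1/8.44)/(4πk) = 0.004066/(4π·0.0413) = 0.007834 K/W
ΣR = 5.348×10^-7 + 0.006294 + 0.03760 + 0.007834 = 0.05173 K/W
Q = ΔT/ΣR = (-152 °C − 24 °C)/0.05173 = -3400 W
(Negative Q ⇒ heat flows inward; heat gain = 3400 W.)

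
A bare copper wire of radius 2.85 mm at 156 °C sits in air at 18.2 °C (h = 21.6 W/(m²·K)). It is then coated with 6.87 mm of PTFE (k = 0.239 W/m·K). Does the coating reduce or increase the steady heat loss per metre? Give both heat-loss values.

Critical radius for a cylinder: r_cr = k/h = 0.0111 m = 1.11 cm.
Outer radius after coating: r₂ = 0.00285 + 0.00687 = 0.00972 m.
Since r₁ < r_cr and r₂ ≤ r_cr, the coating moves toward the maximum at r_cr — heat loss rises.
Bare: R = 1/(2πr₁h) = 2.585 m·K/W; Q = 137.8/2.585 = 53.3 W/m.
Coated: R = R_cond + R_conv = 1.575 m·K/W; Q = 137.8/1.575 = 87.5 W/m.

increases: 53.3 → 87.5 W/m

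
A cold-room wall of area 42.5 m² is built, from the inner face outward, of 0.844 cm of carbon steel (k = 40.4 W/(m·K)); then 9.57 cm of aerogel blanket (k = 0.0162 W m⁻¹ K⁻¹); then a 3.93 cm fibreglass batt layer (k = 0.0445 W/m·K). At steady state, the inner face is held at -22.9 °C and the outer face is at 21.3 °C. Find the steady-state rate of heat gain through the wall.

Treat each layer as a resistance in series:
  R_carbon steel = L/(kA) = 0.00844/(40.4·42.5) = 4.916×10^-6 K/W
  R_aerogel blanket = L/(kA) = 0.0957/(0.0162·42.5) = 0.1390 K/W
  R_fibreglass batt = L/(kA) = 0.0393/(0.0445·42.5) = 0.02078 K/W
ΣR = 4.916×10^-6 + 0.1390 + 0.02078 = 0.1598 K/W
Q = ΔT/ΣR = (-22.9 °C − 21.3 °C)/0.1598 = -277 W
(Negative Q ⇒ heat flows inward; heat gain = 277 W.)

Q = 277 W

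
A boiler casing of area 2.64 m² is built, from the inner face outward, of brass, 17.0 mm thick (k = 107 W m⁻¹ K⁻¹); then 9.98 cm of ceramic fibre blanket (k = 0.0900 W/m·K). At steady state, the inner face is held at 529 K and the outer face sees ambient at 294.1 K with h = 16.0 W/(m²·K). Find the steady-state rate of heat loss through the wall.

Resistance network (inner→outer):
  R_brass = L/(kA) = 0.0170/(107·2.64) = 6.018×10^-5 K/W
  R_ceramic fibre blanket = L/(kA) = 0.0998/(0.0900·2.64) = 0.4200 K/W
  R_conv,out = 1/(hA) = 1/(16.0·2.64) = 0.02367 K/W
ΣR = 6.018×10^-5 + 0.4200 + 0.02367 = 0.4437 K/W
Q = ΔT/ΣR = (529 K − 294.1 K)/0.4437 = 529 W

Q = 529 W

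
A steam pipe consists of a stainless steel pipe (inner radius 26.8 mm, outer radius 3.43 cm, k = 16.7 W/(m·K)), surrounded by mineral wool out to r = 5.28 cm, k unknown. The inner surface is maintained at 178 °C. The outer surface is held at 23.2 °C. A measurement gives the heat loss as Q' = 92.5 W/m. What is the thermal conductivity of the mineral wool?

k = 0.0411 W/m·K

ΣR = ΔT/Q' = |178 − 23.2|/92.5 = 1.674 m·K/W
Known resistances:
  R'_stainless steel = ln(0.0343/0.0268)/(2πk) = 0.2467/(2π·16.7) = 0.002352 m·K/W
R_mineral wool = ΣR − ΣR_known = 1.674 − 0.002352 = 1.672 m·K/W
ln(r₂/r₁)/(2πk) = 1.672 ⇒ k = 0.4314/(2π·1.672) = 0.0411 W/m·K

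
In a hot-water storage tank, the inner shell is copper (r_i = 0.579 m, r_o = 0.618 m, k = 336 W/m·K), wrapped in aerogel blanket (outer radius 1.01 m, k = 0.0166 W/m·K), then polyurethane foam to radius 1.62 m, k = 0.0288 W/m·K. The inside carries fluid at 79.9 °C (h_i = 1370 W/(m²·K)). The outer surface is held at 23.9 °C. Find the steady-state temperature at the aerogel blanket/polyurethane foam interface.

T = 38.2 °C

Series thermal resistances, inner to outer:
  R_conv,in = 1/(4πr²h) = 1/(4π·0.579²·1370) = 1.733×10^-4 K/W
  R_copper = (1/0.579 − 1/0.618)/(4πk) = 0.1090/(4π·336) = 2.581×10^-5 K/W
  R_aerogel blanket = (1/0.618 − 1/1.01)/(4πk) = 0.6280/(4π·0.0166) = 3.011 K/W
  R_polyurethane foam = (1/1.01 − 1/1.62)/(4πk) = 0.3728/(4π·0.0288) = 1.030 K/W
ΣR = 1.733×10^-4 + 2.581×10^-5 + 3.011 + 1.030 = 4.041 K/W
Q = ΔT/ΣR = (79.9 °C − 23.9 °C)/4.041 = 13.86 W
From the inner boundary to the aerogel blanket/polyurethane foam interface, ΣR_partial = 3.011 K/W.
T_interface = T_in − Q·ΣR_partial = 79.9 °C − (13.86)(3.011) = 38.2 °C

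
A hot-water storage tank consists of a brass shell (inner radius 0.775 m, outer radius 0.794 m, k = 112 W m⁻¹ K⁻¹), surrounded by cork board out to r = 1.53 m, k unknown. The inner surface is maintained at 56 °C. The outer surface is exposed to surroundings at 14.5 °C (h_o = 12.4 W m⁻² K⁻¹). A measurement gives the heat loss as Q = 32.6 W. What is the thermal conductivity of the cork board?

ΣR = ΔT/Q = |56 − 14.5|/32.6 = 1.273 K/W
Known resistances:
  R_brass = (1/0.775 − 1/0.794)/(4πk) = 0.03088/(4π·112) = 2.194×10^-5 K/W
  R_conv,out = 1/(4πr²h) = 1/(4π·1.53²·12.4) = 0.002741 K/W
R_cork board = ΣR − ΣR_known = 1.273 − 0.002763 = 1.270 K/W
(1/r₁−1/r₂)/(4πk) = 1.270 ⇒ k = 0.6059/(4π·1.270) = 0.0380 W/m·K

k = 0.0380 W/m·K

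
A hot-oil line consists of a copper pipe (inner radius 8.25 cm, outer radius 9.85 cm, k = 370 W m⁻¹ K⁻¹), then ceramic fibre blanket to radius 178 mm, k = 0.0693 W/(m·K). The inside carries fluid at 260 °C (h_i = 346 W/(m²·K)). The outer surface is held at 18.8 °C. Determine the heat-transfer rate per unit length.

Treat each layer as a resistance in series:
  R'_conv,in = 1/(2πr h) = 1/(2π·0.0825·346) = 0.005576 m·K/W
  R'_copper = ln(0.0985/0.0825)/(2πk) = 0.1773/(2π·370) = 7.625×10^-5 m·K/W
  R'_ceramic fibre blanket = ln(0.178/0.0985)/(2πk) = 0.5917/(2π·0.0693) = 1.359 m·K/W
ΣR = 0.005576 + 7.625×10^-5 + 1.359 = 1.365 m·K/W
Q' = ΔT/ΣR = (260 °C − 18.8 °C)/1.365 = 177 W/m

Q' = 177 W/m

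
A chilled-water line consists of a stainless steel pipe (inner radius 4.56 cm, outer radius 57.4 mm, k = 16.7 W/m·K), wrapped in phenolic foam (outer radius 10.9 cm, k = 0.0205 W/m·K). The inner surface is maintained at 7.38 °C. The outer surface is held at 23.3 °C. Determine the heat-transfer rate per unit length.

Series thermal resistances, inner to outer:
  R'_stainless steel = ln(0.0574/0.0456)/(2πk) = 0.2301/(2π·16.7) = 0.002193 m·K/W
  R'_phenolic foam = ln(0.109/0.0574)/(2πk) = 0.6413/(2π·0.0205) = 4.979 m·K/W
ΣR = 0.002193 + 4.979 = 4.981 m·K/W
Q' = ΔT/ΣR = (7.38 °C − 23.3 °C)/4.981 = -3.20 W/m
(Negative Q' ⇒ heat flows inward; heat gain = 3.20 W/m.)

Q' = 3.20 W/m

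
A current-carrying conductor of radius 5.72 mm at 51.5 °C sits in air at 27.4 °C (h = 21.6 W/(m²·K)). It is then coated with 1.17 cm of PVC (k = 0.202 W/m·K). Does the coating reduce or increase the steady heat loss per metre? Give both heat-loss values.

reduces: 18.7 → 18.5 W/m

Critical radius for a cylinder: r_cr = k/h = 0.00935 m = 0.935 cm.
Outer radius after coating: r₂ = 0.00572 + 0.0117 = 0.01742 m.
r₁ < r_cr < r₂: heat loss rises to a maximum at r_cr then falls. Whether the coating helps depends on whether Q(r₂) has dropped back below Q(r₁).
Bare: R = 1/(2πr₁h) = 1.288 m·K/W; Q = 24.1/1.288 = 18.7 W/m.
Coated: R = R_cond + R_conv = 1.300 m·K/W; Q = 24.1/1.300 = 18.5 W/m.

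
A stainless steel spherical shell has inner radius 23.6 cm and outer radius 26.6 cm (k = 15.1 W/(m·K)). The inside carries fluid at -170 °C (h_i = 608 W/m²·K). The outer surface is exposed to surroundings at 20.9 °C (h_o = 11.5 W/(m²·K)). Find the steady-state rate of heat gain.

Q = 1860 W

Series thermal resistances, inner to outer:
  R_conv,in = 1/(4πr²h) = 1/(4π·0.236²·608) = 0.002350 K/W
  R_stainless steel = (1/0.236 − 1/0.266)/(4πk) = 0.4779/(4π·15.1) = 0.002518 K/W
  R_conv,out = 1/(4πr²h) = 1/(4π·0.266²·11.5) = 0.09780 K/W
ΣR = 0.002350 + 0.002518 + 0.09780 = 0.1027 K/W
Q = ΔT/ΣR = (-170 °C − 20.9 °C)/0.1027 = -1860 W
(Negative Q ⇒ heat flows inward; heat gain = 1860 W.)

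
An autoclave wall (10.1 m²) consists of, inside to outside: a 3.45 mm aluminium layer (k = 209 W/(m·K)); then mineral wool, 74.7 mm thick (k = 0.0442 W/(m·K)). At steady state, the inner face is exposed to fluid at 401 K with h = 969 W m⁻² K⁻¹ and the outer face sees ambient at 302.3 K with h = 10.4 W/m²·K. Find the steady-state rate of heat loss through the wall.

Series thermal resistances, inner to outer:
  R_conv,in = 1/(hA) = 1/(969·10.1) = 1.022×10^-4 K/W
  R_aluminium = L/(kA) = 0.00345/(209·10.1) = 1.634×10^-6 K/W
  R_mineral wool = L/(kA) = 0.0747/(0.0442·10.1) = 0.1673 K/W
  R_conv,out = 1/(hA) = 1/(10.4·10.1) = 0.009520 K/W
ΣR = 1.022×10^-4 + 1.634×10^-6 + 0.1673 + 0.009520 = 0.1769 K/W
Q = ΔT/ΣR = (401 K − 302.3 K)/0.1769 = 558 W

Q = 558 W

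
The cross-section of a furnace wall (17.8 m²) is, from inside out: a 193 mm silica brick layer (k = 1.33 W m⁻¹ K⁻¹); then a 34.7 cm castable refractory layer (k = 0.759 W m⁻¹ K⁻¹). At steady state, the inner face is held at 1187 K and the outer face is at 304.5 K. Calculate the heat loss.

Treat each layer as a resistance in series:
  R_silica brick = L/(kA) = 0.193/(1.33·17.8) = 0.008152 K/W
  R_castable refractory = L/(kA) = 0.347/(0.759·17.8) = 0.02568 K/W
ΣR = 0.008152 + 0.02568 = 0.03383 K/W
Q = ΔT/ΣR = (1187 K − 304.5 K)/0.03383 = 26100 W

Q = 26.1 kW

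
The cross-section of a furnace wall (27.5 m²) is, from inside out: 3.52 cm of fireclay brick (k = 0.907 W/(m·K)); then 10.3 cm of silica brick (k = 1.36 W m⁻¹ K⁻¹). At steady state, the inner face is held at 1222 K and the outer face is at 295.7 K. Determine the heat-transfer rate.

Resistance network (inner→outer):
  R_fireclay brick = L/(kA) = 0.0352/(0.907·27.5) = 0.001411 K/W
  R_silica brick = L/(kA) = 0.103/(1.36·27.5) = 0.002754 K/W
ΣR = 0.001411 + 0.002754 = 0.004165 K/W
Q = ΔT/ΣR = (1222 K − 295.7 K)/0.004165 = 2.22×10^5 W

Q = 2.22×10^5 W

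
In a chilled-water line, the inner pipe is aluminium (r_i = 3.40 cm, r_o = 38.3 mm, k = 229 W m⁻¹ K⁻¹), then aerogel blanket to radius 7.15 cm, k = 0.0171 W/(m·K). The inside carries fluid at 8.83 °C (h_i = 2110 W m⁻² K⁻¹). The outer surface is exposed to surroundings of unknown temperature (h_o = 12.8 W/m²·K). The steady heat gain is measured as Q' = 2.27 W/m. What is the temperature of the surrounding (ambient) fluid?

T_out = 22.4 °C

Sum the resistances:
  R'_conv,in = 1/(2πr h) = 1/(2π·0.0340·2110) = 0.002218 m·K/W
  R'_aluminium = ln(0.0383/0.0340)/(2πk) = 0.1191/(2π·229) = 8.277×10^-5 m·K/W
  R'_aerogel blanket = ln(0.0715/0.0383)/(2πk) = 0.6242/(2π·0.0171) = 5.810 m·K/W
  R'_conv,out = 1/(2πr h) = 1/(2π·0.0715·12.8) = 0.1739 m·K/W
ΣR = 5.986 m·K/W
ΔT = Q'·ΣR = 2.27 × 5.986 = 13.59 K
Heat flows inward, so T_out = T_in + ΔT = 8.83 + 13.59 = 22.4 °C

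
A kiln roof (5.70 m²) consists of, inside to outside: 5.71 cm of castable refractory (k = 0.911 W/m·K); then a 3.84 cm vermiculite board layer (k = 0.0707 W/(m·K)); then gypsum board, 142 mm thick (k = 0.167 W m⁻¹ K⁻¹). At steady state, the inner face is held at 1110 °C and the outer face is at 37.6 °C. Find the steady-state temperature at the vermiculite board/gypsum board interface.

T = 664 °C

Treat each layer as a resistance in series:
  R_castable refractory = L/(kA) = 0.0571/(0.911·5.70) = 0.01100 K/W
  R_vermiculite board = L/(kA) = 0.0384/(0.0707·5.70) = 0.09529 K/W
  R_gypsum board = L/(kA) = 0.142/(0.167·5.70) = 0.1492 K/W
ΣR = 0.01100 + 0.09529 + 0.1492 = 0.2555 K/W
Q = ΔT/ΣR = (1110 °C − 37.6 °C)/0.2555 = 4197 W
From the inner boundary to the vermiculite board/gypsum board interface, ΣR_partial = 0.1063 K/W.
T_interface = T_in − Q·ΣR_partial = 1110 °C − (4197)(0.1063) = 664 °C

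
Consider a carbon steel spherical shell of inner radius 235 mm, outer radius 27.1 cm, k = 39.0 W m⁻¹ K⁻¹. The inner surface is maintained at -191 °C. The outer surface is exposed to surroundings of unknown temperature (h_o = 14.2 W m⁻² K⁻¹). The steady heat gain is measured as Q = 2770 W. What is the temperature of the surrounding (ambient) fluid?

Series resistances:
  R_carbon steel = (1/0.235 − 1/0.271)/(4πk) = 0.5653/(4π·39.0) = 0.001153 K/W
  R_conv,out = 1/(4πr²h) = 1/(4π·0.271²·14.2) = 0.07631 K/W
ΣR = 0.07746 K/W
ΔT = Q·ΣR = 2770 × 0.07746 = 214.6 K
Heat flows inward, so T_out = T_in + ΔT = -191 + 214.6 = 23.6 °C

T_out = 23.6 °C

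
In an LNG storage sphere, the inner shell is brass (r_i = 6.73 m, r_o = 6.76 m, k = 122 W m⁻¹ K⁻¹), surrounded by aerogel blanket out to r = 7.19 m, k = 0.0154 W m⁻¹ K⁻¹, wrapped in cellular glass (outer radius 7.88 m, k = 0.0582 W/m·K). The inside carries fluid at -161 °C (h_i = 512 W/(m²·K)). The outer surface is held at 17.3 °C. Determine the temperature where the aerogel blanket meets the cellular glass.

Series thermal resistances, inner to outer:
  R_conv,in = 1/(4πr²h) = 1/(4π·6.73²·512) = 3.432×10^-6 K/W
  R_brass = (1/6.73 − 1/6.76)/(4πk) = 6.594×10^-4/(4π·122) = 4.301×10^-7 K/W
  R_aerogel blanket = (1/6.76 − 1/7.19)/(4πk) = 0.008847/(4π·0.0154) = 0.04572 K/W
  R_cellular glass = (1/7.19 − 1/7.88)/(4πk) = 0.01218/(4π·0.0582) = 0.01665 K/W
ΣR = 3.432×10^-6 + 4.301×10^-7 + 0.04572 + 0.01665 = 0.06237 K/W
Q = ΔT/ΣR = (-161 °C − 17.3 °C)/0.06237 = -2859 W
From the inner boundary to the aerogel blanket/cellular glass interface, ΣR_partial = 0.04572 K/W.
T_interface = T_in − Q·ΣR_partial = -161 °C − (-2859)(0.04572) = -30.3 °C

T = -30.3 °C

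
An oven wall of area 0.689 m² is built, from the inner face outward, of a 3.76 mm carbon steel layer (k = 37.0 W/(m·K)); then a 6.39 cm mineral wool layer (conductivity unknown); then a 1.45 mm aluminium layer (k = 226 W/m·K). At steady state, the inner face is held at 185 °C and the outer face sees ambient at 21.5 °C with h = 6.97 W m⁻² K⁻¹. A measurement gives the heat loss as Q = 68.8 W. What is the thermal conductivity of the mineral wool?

ΣR = ΔT/Q = |185 − 21.5|/68.8 = 2.376 K/W
Known resistances:
  R_carbon steel = L/(kA) = 0.00376/(37.0·0.689) = 1.475×10^-4 K/W
  R_aluminium = L/(kA) = 0.00145/(226·0.689) = 9.312×10^-6 K/W
  R_conv,out = 1/(hA) = 1/(6.97·0.689) = 0.2082 K/W
R_mineral wool = ΣR − ΣR_known = 2.376 − 0.2084 = 2.168 K/W
L/(kA) = 2.168 ⇒ k = 0.0639/(2.168·0.689) = 0.0428 W/m·K

k = 0.0428 W/m·K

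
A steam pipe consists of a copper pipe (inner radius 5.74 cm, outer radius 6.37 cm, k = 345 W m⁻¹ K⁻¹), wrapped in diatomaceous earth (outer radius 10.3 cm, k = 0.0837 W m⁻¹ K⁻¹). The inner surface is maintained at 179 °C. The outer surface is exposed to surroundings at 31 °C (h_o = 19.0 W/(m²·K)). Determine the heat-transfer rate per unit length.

Q' = 149 W/m

Resistance network (inner→outer):
  R'_copper = ln(0.0637/0.0574)/(2πk) = 0.1041/(2π·345) = 4.804×10^-5 m·K/W
  R'_diatomaceous earth = ln(0.103/0.0637)/(2πk) = 0.4805/(2π·0.0837) = 0.9138 m·K/W
  R'_conv,out = 1/(2πr h) = 1/(2π·0.103·19.0) = 0.08133 m·K/W
ΣR = 4.804×10^-5 + 0.9138 + 0.08133 = 0.9952 m·K/W
Q' = ΔT/ΣR = (179 °C − 31 °C)/0.9952 = 149 W/m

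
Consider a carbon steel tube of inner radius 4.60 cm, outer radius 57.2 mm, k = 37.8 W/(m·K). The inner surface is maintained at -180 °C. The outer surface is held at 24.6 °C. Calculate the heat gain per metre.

Q' = 2πk·ΔT/ln(r₂/r₁) = 2π × 37.8 × 204.6 / ln(0.0572/0.0460) = 2.23×10^5 W/m

Q' = 223 kW/m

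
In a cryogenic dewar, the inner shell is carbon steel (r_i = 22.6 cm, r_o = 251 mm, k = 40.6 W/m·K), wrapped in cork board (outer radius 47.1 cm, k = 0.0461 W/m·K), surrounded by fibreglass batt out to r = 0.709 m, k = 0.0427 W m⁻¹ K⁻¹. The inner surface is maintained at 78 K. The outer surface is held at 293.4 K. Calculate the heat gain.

Q = 47.4 W

Series thermal resistances, inner to outer:
  R_carbon steel = (1/0.226 − 1/0.251)/(4πk) = 0.4407/(4π·40.6) = 8.638×10^-4 K/W
  R_cork board = (1/0.251 − 1/0.471)/(4πk) = 1.861/(4π·0.0461) = 3.212 K/W
  R_fibreglass batt = (1/0.471 − 1/0.709)/(4πk) = 0.7127/(4π·0.0427) = 1.328 K/W
ΣR = 8.638×10^-4 + 3.212 + 1.328 = 4.541 K/W
Q = ΔT/ΣR = (78 K − 293.4 K)/4.541 = -47.4 W
(Negative Q ⇒ heat flows inward; heat gain = 47.4 W.)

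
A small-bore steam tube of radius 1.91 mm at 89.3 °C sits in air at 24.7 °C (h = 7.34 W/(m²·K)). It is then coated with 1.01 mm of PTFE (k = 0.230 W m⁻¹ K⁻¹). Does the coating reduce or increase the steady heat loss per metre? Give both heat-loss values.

Critical radius for a cylinder: r_cr = k/h = 0.0313 m = 3.13 cm.
Outer radius after coating: r₂ = 0.00191 + 0.00101 = 0.00292 m.
Since r₁ < r_cr and r₂ ≤ r_cr, the coating moves toward the maximum at r_cr — heat loss rises.
Bare: R = 1/(2πr₁h) = 11.35 m·K/W; Q = 64.6/11.35 = 5.69 W/m.
Coated: R = R_cond + R_conv = 7.719 m·K/W; Q = 64.6/7.719 = 8.37 W/m.

increases: 5.69 → 8.37 W/m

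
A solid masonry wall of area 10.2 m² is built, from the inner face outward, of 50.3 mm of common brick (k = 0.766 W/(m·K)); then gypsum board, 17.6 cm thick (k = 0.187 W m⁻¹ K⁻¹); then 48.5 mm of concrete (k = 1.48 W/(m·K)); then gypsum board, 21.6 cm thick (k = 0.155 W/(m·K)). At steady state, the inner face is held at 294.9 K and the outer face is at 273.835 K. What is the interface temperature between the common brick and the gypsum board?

T = 294.3 K

Resistance network (inner→outer):
  R_common brick = L/(kA) = 0.0503/(0.766·10.2) = 0.006438 K/W
  R_gypsum board = L/(kA) = 0.176/(0.187·10.2) = 0.09227 K/W
  R_concrete = L/(kA) = 0.0485/(1.48·10.2) = 0.003213 K/W
  R_gypsum board = L/(kA) = 0.216/(0.155·10.2) = 0.1366 K/W
ΣR = 0.006438 + 0.09227 + 0.003213 + 0.1366 = 0.2385 K/W
Q = ΔT/ΣR = (294.9 K − 273.835 K)/0.2385 = 88.32 W
From the inner boundary to the common brick/gypsum board interface, ΣR_partial = 0.006438 K/W.
T_interface = T_in − Q·ΣR_partial = 294.9 K − (88.32)(0.006438) = 294.3 K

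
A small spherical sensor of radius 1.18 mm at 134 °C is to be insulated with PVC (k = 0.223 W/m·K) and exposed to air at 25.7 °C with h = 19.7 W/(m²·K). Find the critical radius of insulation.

For a sphere, r_cr = 2k_ins/h = 2·0.223/19.7 = 0.0226 m = 2.26 cm

r_cr = 2.26 cm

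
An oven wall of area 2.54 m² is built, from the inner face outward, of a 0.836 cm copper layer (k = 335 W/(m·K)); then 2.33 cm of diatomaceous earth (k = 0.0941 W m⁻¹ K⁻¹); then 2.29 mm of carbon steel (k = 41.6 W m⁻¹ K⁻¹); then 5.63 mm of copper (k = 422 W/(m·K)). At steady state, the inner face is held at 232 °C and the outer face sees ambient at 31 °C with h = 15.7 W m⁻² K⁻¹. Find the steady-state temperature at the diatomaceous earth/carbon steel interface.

Treat each layer as a resistance in series:
  R_copper = L/(kA) = 0.00836/(335·2.54) = 9.825×10^-6 K/W
  R_diatomaceous earth = L/(kA) = 0.0233/(0.0941·2.54) = 0.09748 K/W
  R_carbon steel = L/(kA) = 0.00229/(41.6·2.54) = 2.167×10^-5 K/W
  R_copper = L/(kA) = 0.00563/(422·2.54) = 5.252×10^-6 K/W
  R_conv,out = 1/(hA) = 1/(15.7·2.54) = 0.02508 K/W
ΣR = 9.825×10^-6 + 0.09748 + 2.167×10^-5 + 5.252×10^-6 + 0.02508 = 0.1226 K/W
Q = ΔT/ΣR = (232 °C − 31 °C)/0.1226 = 1639 W
From the inner boundary to the diatomaceous earth/carbon steel interface, ΣR_partial = 0.09749 K/W.
T_interface = T_in − Q·ΣR_partial = 232 °C − (1639)(0.09749) = 72.2 °C

T = 72.2 °C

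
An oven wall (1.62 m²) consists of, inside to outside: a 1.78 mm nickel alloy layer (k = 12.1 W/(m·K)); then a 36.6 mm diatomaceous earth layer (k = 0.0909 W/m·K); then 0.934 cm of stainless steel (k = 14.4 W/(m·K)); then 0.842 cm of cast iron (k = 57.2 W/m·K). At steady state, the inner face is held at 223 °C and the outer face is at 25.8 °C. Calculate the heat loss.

Resistance network (inner→outer):
  R_nickel alloy = L/(kA) = 0.00178/(12.1·1.62) = 9.081×10^-5 K/W
  R_diatomaceous earth = L/(kA) = 0.0366/(0.0909·1.62) = 0.2485 K/W
  R_stainless steel = L/(kA) = 0.00934/(14.4·1.62) = 4.004×10^-4 K/W
  R_cast iron = L/(kA) = 0.00842/(57.2·1.62) = 9.087×10^-5 K/W
ΣR = 9.081×10^-5 + 0.2485 + 4.004×10^-4 + 9.087×10^-5 = 0.2491 K/W
Q = ΔT/ΣR = (223 °C − 25.8 °C)/0.2491 = 792 W

Q = 792 W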